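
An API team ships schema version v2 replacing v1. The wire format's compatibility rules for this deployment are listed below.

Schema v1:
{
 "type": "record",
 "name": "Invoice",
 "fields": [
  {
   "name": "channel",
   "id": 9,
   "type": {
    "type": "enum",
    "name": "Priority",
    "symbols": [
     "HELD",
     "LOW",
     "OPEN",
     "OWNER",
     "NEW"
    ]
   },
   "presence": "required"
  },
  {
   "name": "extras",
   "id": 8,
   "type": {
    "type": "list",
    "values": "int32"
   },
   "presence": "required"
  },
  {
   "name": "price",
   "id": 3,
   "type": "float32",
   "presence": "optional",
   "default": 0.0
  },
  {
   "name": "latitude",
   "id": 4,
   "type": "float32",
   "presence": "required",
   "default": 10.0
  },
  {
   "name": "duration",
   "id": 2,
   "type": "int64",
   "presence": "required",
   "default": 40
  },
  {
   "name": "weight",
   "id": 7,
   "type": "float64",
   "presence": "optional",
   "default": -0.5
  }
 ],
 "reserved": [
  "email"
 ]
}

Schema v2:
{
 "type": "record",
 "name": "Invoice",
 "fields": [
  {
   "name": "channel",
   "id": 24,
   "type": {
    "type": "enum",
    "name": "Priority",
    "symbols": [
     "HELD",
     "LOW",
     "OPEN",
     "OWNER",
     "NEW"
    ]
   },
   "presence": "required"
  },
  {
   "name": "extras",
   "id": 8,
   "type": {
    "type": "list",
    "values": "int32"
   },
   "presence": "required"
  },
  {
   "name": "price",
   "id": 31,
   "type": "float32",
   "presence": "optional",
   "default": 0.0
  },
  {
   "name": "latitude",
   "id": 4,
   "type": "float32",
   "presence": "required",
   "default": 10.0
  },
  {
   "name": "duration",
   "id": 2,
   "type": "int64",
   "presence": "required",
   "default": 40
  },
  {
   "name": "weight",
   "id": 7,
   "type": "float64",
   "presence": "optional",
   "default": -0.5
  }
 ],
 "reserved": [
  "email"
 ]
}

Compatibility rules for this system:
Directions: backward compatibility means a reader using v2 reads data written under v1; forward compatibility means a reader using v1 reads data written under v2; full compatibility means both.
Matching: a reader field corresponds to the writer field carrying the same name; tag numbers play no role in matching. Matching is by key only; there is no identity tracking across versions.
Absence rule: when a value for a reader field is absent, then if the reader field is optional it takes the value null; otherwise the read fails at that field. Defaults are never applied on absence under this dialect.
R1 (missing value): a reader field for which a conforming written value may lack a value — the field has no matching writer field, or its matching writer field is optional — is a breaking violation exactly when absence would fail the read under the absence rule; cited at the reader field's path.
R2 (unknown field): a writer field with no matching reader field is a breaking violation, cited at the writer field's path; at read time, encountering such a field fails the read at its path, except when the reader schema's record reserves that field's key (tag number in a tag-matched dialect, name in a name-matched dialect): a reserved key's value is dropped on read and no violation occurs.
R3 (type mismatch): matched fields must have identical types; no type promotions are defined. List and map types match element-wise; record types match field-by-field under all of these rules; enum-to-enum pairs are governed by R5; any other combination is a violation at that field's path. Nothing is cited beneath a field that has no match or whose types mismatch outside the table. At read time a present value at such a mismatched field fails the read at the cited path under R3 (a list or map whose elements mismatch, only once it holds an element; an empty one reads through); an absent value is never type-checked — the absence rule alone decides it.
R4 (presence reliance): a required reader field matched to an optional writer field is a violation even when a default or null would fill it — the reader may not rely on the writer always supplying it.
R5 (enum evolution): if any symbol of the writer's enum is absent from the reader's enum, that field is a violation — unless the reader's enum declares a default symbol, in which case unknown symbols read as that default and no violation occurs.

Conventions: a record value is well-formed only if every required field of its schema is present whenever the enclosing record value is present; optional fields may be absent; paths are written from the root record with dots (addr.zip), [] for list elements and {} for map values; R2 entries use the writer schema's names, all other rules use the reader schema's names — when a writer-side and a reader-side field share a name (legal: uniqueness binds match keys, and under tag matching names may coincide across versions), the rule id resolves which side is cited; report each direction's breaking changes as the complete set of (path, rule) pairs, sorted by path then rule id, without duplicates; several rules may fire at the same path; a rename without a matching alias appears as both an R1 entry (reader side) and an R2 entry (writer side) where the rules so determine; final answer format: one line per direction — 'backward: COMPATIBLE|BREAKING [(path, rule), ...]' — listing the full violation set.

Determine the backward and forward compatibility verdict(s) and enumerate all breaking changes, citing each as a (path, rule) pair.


each type pair in Invoice: writer, then reader
backward pass over Invoice, reader schema v2, writer schema v1:
  channel: Priority -> Priority, writer required; from channel
  extras: list<int32> -> list<int32>, writer required; from extras
  price: float32 -> float32, writer optional; from price
  latitude: float32 -> float32, writer required; from latitude
  duration: int64 -> int64, writer required; from duration
  weight: float64 -> float64, writer optional; from weight
  => backward verdict for Invoice: COMPATIBLE, no violations
forward pass over Invoice, reader schema v1, writer schema v2:
  channel: Priority -> Priority, writer required; from channel
  extras: list<int32> -> list<int32>, writer required; from extras
  price: float32 -> float32, writer optional; from price
  latitude: float32 -> float32, writer required; from latitude
  duration: int64 -> int64, writer required; from duration
  weight: float64 -> float64, writer optional; from weight
  => forward verdict for Invoice: COMPATIBLE, no violations

backward: COMPATIBLE []; forward: COMPATIBLE []


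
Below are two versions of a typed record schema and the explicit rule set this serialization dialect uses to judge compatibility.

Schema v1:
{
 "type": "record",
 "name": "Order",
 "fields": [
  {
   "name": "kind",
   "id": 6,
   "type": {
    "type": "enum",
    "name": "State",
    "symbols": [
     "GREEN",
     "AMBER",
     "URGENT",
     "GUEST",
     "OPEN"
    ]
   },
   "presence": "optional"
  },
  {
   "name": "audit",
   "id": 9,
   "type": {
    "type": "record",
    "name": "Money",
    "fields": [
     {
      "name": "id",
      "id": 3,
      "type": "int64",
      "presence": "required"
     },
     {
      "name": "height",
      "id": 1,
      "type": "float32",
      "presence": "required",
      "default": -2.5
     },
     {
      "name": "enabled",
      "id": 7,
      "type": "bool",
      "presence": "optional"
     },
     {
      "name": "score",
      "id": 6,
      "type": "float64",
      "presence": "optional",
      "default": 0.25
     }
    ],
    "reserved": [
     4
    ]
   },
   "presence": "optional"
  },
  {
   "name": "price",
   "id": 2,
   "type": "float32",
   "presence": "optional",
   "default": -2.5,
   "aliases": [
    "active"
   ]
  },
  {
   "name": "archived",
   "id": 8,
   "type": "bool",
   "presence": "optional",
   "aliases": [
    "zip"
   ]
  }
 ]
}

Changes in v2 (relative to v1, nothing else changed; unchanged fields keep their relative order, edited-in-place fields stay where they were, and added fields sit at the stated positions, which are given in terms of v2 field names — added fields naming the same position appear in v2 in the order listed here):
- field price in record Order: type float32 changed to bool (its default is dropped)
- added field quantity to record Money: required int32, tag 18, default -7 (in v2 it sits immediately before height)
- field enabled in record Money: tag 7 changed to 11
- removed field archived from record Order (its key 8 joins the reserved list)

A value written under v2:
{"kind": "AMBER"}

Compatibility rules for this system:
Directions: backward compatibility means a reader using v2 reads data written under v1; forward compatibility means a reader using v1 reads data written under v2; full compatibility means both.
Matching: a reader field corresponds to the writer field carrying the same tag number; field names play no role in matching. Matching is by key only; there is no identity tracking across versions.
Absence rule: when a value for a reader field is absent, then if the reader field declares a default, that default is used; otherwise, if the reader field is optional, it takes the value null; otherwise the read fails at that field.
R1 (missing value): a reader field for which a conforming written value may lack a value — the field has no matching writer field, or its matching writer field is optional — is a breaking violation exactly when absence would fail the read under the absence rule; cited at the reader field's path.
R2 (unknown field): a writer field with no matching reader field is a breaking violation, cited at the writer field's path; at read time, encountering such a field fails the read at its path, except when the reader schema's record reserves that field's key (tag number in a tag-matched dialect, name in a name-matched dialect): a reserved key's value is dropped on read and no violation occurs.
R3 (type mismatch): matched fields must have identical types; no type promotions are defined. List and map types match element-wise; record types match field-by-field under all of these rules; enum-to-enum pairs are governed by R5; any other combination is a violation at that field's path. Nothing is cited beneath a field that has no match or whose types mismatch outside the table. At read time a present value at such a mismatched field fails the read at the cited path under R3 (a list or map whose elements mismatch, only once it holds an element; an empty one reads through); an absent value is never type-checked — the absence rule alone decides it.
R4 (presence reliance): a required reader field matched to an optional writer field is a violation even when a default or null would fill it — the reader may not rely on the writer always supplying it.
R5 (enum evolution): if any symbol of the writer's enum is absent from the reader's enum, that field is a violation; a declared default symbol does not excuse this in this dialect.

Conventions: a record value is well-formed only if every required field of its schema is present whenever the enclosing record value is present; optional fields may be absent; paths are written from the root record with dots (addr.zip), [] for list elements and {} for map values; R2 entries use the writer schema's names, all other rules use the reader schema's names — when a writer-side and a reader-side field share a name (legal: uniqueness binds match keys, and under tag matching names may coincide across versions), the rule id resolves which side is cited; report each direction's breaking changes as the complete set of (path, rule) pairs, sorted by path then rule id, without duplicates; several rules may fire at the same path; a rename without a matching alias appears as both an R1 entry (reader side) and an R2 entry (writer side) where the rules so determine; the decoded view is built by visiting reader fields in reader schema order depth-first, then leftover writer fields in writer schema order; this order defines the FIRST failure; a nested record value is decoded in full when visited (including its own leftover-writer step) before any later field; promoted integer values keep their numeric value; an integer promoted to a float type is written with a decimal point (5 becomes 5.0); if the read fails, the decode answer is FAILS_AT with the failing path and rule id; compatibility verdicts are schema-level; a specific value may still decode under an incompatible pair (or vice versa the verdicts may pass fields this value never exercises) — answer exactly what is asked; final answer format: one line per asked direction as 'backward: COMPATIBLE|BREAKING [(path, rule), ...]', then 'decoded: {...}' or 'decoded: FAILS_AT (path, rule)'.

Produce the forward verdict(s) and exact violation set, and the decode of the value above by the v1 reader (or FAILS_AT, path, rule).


in Order below, arrows point writer -> reader
forward analysis of Order with v1 as reader and v2 as writer:
  kind: State -> State, writer optional; from kind
  audit: Money -> Money, writer optional; from audit
  price: bool -> float32, writer optional; from price
  no writer field matches reader archived
  audit.id: int64 -> int64, writer required; from audit.id
  audit.height: float32 -> float32, writer required; from audit.height
  no writer field matches reader audit.enabled
  audit.score: float64 -> float64, writer optional; from audit.score
  writer field audit.quantity has no reader counterpart
  writer field audit.enabled has no reader counterpart
  violation R2 at audit.enabled
  violation R2 at audit.quantity
  violation R3 at price
  => forward: BREAKING (3)
migrating the Order value to v1:
  kind := "AMBER"
  audit := null (not supplied -> null)
  price := -2.5 (no value, default fills)
  archived := null (not supplied -> null)
  => decoded: {"kind": "AMBER", "audit": null, "price": -2.5, "archived": null}
the other Order changes do not affect what is asked:
  removed field archived from record Order (its key 8 joins the reserved list) -> no rule fires on it in Order's dialect; the asked verdict holds

forward: BREAKING [(audit.enabled, R2), (audit.quantity, R2), (price, R3)]; decoded: {"kind": "AMBER", "audit": null, "price": -2.5, "archived": null}


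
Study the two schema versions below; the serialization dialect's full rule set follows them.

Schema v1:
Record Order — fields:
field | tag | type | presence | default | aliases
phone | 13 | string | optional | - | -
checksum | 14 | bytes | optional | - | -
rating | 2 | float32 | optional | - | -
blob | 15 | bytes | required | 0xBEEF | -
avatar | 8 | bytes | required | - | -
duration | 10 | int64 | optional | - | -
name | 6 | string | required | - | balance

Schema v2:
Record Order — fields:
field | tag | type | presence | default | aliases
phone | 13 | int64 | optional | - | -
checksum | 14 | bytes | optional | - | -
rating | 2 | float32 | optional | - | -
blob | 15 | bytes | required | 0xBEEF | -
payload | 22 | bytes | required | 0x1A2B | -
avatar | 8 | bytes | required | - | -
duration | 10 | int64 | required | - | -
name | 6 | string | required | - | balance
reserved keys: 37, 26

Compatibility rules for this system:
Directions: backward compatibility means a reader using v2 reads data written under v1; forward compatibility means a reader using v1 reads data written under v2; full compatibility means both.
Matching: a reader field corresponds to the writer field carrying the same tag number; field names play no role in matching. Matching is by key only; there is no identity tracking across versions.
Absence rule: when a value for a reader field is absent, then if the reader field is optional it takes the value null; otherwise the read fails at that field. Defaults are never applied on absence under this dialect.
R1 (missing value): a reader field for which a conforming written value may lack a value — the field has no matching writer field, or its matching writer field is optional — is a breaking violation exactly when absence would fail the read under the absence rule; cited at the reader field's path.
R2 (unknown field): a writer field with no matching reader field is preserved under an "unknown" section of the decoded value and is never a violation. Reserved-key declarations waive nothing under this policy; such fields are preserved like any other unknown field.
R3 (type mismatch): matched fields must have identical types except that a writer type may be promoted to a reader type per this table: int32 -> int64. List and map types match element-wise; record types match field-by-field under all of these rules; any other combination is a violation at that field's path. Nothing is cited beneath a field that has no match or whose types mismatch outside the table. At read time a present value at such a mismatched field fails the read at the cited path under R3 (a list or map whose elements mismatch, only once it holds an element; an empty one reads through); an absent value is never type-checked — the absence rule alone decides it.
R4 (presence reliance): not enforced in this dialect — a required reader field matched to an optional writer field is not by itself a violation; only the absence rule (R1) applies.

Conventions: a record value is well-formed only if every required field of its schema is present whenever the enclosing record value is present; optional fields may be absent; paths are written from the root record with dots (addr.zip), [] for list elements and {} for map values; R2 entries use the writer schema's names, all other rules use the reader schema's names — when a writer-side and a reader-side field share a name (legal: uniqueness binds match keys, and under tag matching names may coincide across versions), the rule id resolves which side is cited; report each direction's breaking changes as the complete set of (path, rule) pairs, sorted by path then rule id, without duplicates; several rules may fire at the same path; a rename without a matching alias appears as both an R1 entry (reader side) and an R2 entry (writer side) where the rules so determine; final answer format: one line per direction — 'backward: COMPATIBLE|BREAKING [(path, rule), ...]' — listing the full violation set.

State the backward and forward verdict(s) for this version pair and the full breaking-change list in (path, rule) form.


backward: BREAKING [(duration, R1), (payload, R1), (phone, R3)]; forward: BREAKING [(phone, R3)]

each type pair in Order: writer, then reader
backward for Order (reader v2, writer v1):
  phone <- phone (string -> int64, writer optional)
  checksum <- checksum (bytes -> bytes, writer optional)
  rating <- rating (float32 -> float32, writer optional)
  blob <- blob (bytes -> bytes, writer required)
  payload has no writer counterpart
  avatar <- avatar (bytes -> bytes, writer required)
  duration <- duration (int64 -> int64, writer optional)
  name <- name (string -> string, writer required)
  violation R1 at duration
  violation R1 at payload
  violation R3 at phone
  => backward verdict for Order: BREAKING, 3 violation(s)
forward for Order (reader v1, writer v2):
  phone <- phone (int64 -> string, writer optional)
  checksum <- checksum (bytes -> bytes, writer optional)
  rating <- rating (float32 -> float32, writer optional)
  blob <- blob (bytes -> bytes, writer required)
  avatar <- avatar (bytes -> bytes, writer required)
  duration <- duration (int64 -> int64, writer required)
  name <- name (string -> string, writer required)
  writer payload: unknown to reader
  violation R3 at phone
  => forward verdict for Order: BREAKING, 1 violation(s)


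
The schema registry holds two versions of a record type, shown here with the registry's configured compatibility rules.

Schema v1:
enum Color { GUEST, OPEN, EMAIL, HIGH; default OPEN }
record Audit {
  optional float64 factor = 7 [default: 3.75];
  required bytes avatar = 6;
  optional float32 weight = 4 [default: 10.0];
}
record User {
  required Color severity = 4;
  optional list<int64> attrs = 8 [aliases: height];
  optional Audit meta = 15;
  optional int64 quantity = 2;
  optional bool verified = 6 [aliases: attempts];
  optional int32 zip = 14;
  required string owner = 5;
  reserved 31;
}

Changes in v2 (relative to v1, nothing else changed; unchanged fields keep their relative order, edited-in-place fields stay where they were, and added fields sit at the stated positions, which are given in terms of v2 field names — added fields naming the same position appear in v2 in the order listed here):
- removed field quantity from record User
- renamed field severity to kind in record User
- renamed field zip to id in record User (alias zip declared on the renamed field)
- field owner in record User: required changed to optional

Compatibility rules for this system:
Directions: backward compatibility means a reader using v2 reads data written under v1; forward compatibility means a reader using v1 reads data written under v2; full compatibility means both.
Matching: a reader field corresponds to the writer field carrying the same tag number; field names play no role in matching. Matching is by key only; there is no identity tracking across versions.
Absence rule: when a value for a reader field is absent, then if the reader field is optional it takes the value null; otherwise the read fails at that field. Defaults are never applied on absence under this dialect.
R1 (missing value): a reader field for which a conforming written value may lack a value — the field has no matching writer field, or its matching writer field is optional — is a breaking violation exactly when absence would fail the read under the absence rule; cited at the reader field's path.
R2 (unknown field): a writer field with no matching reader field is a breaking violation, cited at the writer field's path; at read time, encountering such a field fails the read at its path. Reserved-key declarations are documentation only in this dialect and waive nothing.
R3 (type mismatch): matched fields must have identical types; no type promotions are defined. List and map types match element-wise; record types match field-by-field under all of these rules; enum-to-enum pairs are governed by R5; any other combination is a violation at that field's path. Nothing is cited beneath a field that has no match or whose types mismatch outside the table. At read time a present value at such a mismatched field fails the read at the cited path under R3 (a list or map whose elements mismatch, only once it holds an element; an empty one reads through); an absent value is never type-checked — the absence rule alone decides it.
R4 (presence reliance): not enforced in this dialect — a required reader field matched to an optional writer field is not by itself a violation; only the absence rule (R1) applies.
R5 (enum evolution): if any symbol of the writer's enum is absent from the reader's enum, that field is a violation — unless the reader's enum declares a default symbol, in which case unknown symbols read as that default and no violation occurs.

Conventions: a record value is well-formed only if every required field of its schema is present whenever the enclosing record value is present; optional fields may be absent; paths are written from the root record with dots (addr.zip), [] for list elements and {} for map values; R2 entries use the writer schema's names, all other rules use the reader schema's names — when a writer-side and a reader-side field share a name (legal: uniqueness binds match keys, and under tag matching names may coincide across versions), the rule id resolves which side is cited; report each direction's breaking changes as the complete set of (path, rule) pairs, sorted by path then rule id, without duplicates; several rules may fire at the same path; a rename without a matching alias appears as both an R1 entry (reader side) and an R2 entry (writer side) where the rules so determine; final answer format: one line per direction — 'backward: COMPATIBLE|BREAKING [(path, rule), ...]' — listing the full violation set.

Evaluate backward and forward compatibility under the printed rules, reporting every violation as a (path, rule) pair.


each type pair in User: writer, then reader
checking backward for User: reader v2 against writer v1:
  kind: Color -> Color, writer required; from severity
  attrs: list<int64> -> list<int64>, writer optional; from attrs
  meta: Audit -> Audit, writer optional; from meta
  verified: bool -> bool, writer optional; from verified
  id: int32 -> int32, writer optional; from zip
  owner: string -> string, writer required; from owner
  writer quantity: unknown to reader
  meta.factor: float64 -> float64, writer optional; from meta.factor
  meta.avatar: bytes -> bytes, writer required; from meta.avatar
  meta.weight: float32 -> float32, writer optional; from meta.weight
  R2 fires at quantity
  => 1 violation(s): backward is BREAKING for User
checking forward for User: reader v1 against writer v2:
  severity: Color -> Color, writer required; from kind
  attrs: list<int64> -> list<int64>, writer optional; from attrs
  meta: Audit -> Audit, writer optional; from meta
  quantity: no writer-side match
  verified: bool -> bool, writer optional; from verified
  zip: int32 -> int32, writer optional; from id
  owner: string -> string, writer optional; from owner
  meta.factor: float64 -> float64, writer optional; from meta.factor
  meta.avatar: bytes -> bytes, writer required; from meta.avatar
  meta.weight: float32 -> float32, writer optional; from meta.weight
  R1 fires at owner
  => 1 violation(s): forward is BREAKING for User

backward: BREAKING [(quantity, R2)]; forward: BREAKING [(owner, R1)]


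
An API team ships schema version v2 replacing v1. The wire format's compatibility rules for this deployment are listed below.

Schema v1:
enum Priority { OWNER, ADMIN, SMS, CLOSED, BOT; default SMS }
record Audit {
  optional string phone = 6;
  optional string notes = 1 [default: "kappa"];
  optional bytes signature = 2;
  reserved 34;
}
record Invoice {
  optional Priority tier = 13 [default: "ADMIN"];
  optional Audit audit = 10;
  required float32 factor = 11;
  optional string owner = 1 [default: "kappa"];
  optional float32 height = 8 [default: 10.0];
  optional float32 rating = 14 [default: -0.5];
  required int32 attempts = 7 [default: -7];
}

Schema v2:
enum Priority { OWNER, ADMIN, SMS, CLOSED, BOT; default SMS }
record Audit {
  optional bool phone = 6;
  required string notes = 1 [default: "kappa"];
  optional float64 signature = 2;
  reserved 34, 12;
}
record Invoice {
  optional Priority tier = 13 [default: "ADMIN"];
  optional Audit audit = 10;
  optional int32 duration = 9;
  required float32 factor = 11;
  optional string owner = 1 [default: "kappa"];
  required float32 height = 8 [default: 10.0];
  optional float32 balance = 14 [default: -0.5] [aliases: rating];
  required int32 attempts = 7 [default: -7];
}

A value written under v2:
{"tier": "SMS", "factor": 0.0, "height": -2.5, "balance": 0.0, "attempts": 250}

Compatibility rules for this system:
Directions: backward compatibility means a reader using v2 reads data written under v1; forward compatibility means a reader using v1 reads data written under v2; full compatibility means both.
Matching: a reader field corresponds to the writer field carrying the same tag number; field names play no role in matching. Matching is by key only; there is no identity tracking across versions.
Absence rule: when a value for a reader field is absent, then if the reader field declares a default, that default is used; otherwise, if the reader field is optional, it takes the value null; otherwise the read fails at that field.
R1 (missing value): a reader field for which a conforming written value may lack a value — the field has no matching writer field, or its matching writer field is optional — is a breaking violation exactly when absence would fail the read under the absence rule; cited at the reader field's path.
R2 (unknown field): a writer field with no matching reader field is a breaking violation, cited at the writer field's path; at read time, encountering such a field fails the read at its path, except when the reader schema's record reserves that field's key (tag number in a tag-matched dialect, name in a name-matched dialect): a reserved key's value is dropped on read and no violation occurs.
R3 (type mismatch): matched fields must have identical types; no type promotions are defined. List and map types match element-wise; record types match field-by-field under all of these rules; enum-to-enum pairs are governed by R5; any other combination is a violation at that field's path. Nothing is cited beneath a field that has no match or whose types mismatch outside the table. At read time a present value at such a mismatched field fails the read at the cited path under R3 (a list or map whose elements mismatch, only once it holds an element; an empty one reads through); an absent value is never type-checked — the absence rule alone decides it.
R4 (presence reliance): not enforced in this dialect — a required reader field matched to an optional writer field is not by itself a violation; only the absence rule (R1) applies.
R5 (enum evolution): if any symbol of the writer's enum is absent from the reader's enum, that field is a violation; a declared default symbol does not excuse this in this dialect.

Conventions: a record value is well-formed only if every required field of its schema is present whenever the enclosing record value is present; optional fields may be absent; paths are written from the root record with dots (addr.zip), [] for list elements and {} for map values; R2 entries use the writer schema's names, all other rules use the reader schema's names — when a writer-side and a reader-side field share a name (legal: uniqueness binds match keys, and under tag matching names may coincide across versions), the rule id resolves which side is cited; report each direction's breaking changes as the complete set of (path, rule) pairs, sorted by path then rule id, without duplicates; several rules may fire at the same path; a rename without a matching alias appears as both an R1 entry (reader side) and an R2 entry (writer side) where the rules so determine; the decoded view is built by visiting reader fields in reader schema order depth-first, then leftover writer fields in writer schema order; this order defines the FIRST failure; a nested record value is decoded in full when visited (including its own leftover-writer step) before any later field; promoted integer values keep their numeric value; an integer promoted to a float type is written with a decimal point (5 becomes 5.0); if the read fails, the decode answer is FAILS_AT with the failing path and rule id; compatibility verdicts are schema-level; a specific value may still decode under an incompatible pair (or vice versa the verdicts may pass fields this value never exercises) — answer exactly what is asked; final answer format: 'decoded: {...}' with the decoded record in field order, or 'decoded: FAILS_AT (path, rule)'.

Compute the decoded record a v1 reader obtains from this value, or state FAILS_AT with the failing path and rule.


in Invoice below, arrows point writer -> reader
decode (reader v1):
  tier := "SMS"
  audit := null (missing; optional => null)
  factor := 0.0
  owner := "kappa" (missing; default applied)
  height := -2.5
  rating := 0.0 (from writer balance)
  attempts := 250
  => decoded: {"tier": "SMS", "audit": null, "factor": 0.0, "owner": "kappa", "height": -2.5, "rating": 0.0, "attempts": 250}
the other Invoice changes do not affect what is asked:
  field notes in record Audit: optional changed to required -> fires no rule on Invoice under this dialect and leaves the result unchanged
  field height in record Invoice: optional changed to required -> fires no rule on Invoice under this dialect and leaves the result unchanged
  renamed field rating to balance in record Invoice (alias rating declared on the renamed field) -> fires no rule on Invoice under this dialect and leaves the result unchanged
  field phone in record Audit: type string changed to bool -> schema-level compatibility only; this Invoice value's decode is unchanged
  field signature in record Audit: type bytes changed to float64 -> schema-level compatibility only; this Invoice value's decode is unchanged
  added field duration to record Invoice: optional int32, tag 9 (in v2 it sits immediately before factor) -> schema-level compatibility only; this Invoice value's decode is unchanged

decoded: {"tier": "SMS", "audit": null, "factor": 0.0, "owner": "kappa", "height": -2.5, "rating": 0.0, "attempts": 250}


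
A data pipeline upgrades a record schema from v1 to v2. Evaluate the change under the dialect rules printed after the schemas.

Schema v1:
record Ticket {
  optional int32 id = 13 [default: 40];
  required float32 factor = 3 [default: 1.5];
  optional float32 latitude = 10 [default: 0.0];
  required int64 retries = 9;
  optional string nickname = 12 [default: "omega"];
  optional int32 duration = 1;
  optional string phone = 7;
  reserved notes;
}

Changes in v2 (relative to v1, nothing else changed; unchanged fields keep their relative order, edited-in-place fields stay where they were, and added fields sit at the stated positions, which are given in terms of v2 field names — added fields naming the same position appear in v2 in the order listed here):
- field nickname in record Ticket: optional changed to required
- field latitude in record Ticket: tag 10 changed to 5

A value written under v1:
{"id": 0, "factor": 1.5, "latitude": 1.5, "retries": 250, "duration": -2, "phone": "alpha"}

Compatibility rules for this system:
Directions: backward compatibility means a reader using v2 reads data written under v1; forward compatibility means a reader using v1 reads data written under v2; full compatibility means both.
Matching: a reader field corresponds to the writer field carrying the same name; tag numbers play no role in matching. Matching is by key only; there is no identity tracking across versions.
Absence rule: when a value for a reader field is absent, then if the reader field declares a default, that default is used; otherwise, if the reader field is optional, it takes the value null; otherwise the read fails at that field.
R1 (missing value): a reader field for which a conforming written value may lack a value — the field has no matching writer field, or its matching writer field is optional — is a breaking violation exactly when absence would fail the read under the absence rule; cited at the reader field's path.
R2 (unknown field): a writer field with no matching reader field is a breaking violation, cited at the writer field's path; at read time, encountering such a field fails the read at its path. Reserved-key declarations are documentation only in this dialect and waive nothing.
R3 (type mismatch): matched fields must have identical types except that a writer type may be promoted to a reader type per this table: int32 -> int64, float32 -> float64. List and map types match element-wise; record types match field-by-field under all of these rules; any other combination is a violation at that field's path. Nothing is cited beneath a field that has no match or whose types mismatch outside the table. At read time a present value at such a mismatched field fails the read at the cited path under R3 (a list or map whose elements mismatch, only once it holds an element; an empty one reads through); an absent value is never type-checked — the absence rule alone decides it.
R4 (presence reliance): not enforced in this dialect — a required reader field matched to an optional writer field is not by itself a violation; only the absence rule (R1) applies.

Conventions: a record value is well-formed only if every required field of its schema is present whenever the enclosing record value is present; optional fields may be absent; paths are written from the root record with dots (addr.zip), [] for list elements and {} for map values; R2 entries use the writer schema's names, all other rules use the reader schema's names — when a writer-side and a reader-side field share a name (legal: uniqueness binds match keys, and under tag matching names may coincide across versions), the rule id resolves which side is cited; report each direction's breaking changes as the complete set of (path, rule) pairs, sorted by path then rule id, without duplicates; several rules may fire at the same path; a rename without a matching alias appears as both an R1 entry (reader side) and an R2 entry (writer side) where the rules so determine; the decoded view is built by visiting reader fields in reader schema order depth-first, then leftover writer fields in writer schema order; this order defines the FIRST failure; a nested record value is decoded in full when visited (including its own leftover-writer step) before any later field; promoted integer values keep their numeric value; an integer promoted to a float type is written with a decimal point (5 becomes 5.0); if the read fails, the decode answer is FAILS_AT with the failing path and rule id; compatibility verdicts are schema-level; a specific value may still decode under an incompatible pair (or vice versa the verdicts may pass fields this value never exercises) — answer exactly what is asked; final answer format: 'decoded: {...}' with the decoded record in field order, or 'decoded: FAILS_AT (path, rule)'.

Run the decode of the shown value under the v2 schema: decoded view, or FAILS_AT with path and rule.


in Ticket below, arrows point writer -> reader
decoding the Ticket value with the v2 reader:
  id := 0
  factor := 1.5
  latitude := 1.5
  retries := 250
  nickname := "omega" (no value, default fills)
  duration := -2
  phone := "alpha"
  => decoded: {"id": 0, "factor": 1.5, "latitude": 1.5, "retries": 250, "nickname": "omega", "duration": -2, "phone": "alpha"}
the other Ticket changes do not affect what is asked:
  field nickname in record Ticket: optional changed to required -> no rule fires on it and the decoded Ticket view is identical with or without it
  field latitude in record Ticket: tag 10 changed to 5 -> no rule fires on it and the decoded Ticket view is identical with or without it

decoded: {"id": 0, "factor": 1.5, "latitude": 1.5, "retries": 250, "nickname": "omega", "duration": -2, "phone": "alpha"}


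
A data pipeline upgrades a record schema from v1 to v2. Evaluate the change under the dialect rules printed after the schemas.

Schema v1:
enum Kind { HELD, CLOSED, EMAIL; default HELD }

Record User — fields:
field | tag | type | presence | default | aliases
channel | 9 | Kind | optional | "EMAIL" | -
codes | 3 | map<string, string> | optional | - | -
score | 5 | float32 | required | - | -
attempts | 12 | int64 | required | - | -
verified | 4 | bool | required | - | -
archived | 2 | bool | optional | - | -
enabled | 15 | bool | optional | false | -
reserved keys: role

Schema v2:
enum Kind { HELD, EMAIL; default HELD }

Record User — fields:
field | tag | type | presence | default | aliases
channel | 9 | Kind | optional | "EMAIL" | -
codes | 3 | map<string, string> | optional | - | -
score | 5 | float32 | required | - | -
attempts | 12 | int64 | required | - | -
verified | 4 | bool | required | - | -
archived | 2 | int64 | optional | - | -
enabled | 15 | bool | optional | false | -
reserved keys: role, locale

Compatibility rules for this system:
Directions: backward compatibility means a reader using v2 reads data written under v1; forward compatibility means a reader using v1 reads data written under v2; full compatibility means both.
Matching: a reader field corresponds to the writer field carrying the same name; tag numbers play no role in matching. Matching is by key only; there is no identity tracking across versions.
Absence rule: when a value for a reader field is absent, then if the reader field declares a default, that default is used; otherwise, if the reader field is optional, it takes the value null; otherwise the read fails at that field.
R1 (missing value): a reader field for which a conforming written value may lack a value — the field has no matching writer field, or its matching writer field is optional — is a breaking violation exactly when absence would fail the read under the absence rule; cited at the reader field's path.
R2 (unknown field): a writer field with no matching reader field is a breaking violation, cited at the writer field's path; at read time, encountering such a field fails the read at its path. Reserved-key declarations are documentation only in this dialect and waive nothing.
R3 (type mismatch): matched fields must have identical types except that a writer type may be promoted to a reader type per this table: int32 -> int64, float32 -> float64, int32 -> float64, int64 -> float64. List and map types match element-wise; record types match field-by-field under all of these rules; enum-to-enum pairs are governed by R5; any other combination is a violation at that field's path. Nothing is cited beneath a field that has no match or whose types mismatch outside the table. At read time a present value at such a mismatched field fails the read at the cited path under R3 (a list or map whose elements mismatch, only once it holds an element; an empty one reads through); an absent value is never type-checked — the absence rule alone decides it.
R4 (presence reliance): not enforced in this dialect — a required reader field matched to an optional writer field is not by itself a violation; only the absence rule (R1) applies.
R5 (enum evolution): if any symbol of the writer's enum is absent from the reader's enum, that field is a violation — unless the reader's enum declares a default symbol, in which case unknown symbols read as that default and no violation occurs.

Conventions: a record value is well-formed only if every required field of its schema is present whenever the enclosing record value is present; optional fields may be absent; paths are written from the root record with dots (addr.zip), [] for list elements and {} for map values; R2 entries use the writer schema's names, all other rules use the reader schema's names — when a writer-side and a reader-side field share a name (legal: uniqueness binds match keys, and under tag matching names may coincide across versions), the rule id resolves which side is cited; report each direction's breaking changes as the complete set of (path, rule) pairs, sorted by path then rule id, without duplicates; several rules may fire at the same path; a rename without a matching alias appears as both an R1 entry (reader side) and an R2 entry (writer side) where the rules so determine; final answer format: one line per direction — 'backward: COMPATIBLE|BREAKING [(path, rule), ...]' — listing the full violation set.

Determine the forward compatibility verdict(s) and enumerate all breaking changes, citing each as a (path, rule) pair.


forward: BREAKING [(archived, R3)]

arrows below run writer -> reader for User
checking forward for User: reader v1 against writer v2:
  writer optional, Kind -> Kind: reader channel maps from writer channel
  writer optional, map<string, string> -> map<string, string>: reader codes maps from writer codes
  writer required, float32 -> float32: reader score maps from writer score
  writer required, int64 -> int64: reader attempts maps from writer attempts
  writer required, bool -> bool: reader verified maps from writer verified
  writer optional, int64 -> bool: reader archived maps from writer archived
  writer optional, bool -> bool: reader enabled maps from writer enabled
  breaking: (archived, R3)
  => forward: BREAKING (1)
ruling out the remaining User differences:
  enum Kind (field channel in record User): symbol CLOSED removed -> fires no rule on User, leaving the asked answer as it is
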